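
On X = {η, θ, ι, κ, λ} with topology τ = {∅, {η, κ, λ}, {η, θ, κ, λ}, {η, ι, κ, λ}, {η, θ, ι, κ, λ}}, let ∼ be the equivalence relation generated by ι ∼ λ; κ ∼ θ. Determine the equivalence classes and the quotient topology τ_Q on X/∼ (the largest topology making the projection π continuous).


X/∼ = {[η], [θ=κ], [ι=λ]}; |τ_Q| = 2.

Equivalence classes: [η], [θ=κ], [ι=λ].
Quotient map π: X → X/∼ sends η ↦ [η], θ ↦ [θ=κ], ι ↦ [ι=λ], κ ↦ [θ=κ], λ ↦ [ι=λ].
For each subset V ⊆ X/∼, compute π^{-1}(V) ⊆ X and check whether π^{-1}(V) ∈ τ. V is open in τ_Q iff π^{-1}(V) ∈ τ.
  V = {}: π^{-1}(V) = ∅ ∈ τ ✓.
  V = {[η]}: π^{-1}(V) = {η} ∉ τ ✗.
  V = {[θ=κ]}: π^{-1}(V) = {θ, κ} ∉ τ ✗.
  V = {[η], [θ=κ]}: π^{-1}(V) = {η, θ, κ} ∉ τ ✗.
  V = {[ι=λ]}: π^{-1}(V) = {ι, λ} ∉ τ ✗.
  V = {[η], [ι=λ]}: π^{-1}(V) = {η, ι, λ} ∉ τ ✗.
  V = {[θ=κ], [ι=λ]}: π^{-1}(V) = {θ, ι, κ, λ} ∉ τ ✗.
  V = {[η], [θ=κ], [ι=λ]}: π^{-1}(V) = {η, θ, ι, κ, λ} ∈ τ ✓.
Open sets in the quotient: τ_Q = {{}, {[η], [θ=κ], [ι=λ]}} (2 elements).


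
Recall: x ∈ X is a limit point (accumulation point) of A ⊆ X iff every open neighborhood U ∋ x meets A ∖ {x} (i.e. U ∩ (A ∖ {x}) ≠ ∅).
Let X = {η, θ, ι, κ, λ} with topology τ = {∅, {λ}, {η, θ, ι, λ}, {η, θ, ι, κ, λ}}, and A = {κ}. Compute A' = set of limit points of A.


A' = ∅

For each x ∈ X, list the open sets U ∈ τ with x ∈ U, then check whether U ∩ (A ∖ {x}) ≠ ∅ for every such U.
  x = η: open {η, θ, ι, λ} ∋ x has {η, θ, ι, λ} ∩ (A ∖ {η}) = ∅, so x is NOT a limit point.
  x = θ: open {η, θ, ι, λ} ∋ x has {η, θ, ι, λ} ∩ (A ∖ {θ}) = ∅, so x is NOT a limit point.
  x = ι: open {η, θ, ι, λ} ∋ x has {η, θ, ι, λ} ∩ (A ∖ {ι}) = ∅, so x is NOT a limit point.
  x = κ: open {η, θ, ι, κ, λ} ∋ x has {η, θ, ι, κ, λ} ∩ (A ∖ {κ}) = ∅, so x is NOT a limit point.
  x = λ: open {λ} ∋ x has {λ} ∩ (A ∖ {λ}) = ∅, so x is NOT a limit point.
Collecting: A' = ∅.


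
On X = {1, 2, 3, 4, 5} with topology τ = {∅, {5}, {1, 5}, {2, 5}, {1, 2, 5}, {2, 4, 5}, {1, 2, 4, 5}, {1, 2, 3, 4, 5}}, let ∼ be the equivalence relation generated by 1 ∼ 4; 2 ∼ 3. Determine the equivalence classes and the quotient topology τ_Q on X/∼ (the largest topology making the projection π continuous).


X/∼ = {[1=4], [2=3], [5]}; |τ_Q| = 3.

Equivalence classes: [1=4], [2=3], [5].
Quotient map π: X → X/∼ sends 1 ↦ [1=4], 2 ↦ [2=3], 3 ↦ [2=3], 4 ↦ [1=4], 5 ↦ [5].
For each subset V ⊆ X/∼, compute π^{-1}(V) ⊆ X and check whether π^{-1}(V) ∈ τ. V is open in τ_Q iff π^{-1}(V) ∈ τ.
  V = {}: π^{-1}(V) = ∅ ∈ τ ✓.
  V = {[1=4]}: π^{-1}(V) = {1, 4} ∉ τ ✗.
  V = {[2=3]}: π^{-1}(V) = {2, 3} ∉ τ ✗.
  V = {[1=4], [2=3]}: π^{-1}(V) = {1, 2, 3, 4} ∉ τ ✗.
  V = {[5]}: π^{-1}(V) = {5} ∈ τ ✓.
  V = {[1=4], [5]}: π^{-1}(V) = {1, 4, 5} ∉ τ ✗.
  V = {[2=3], [5]}: π^{-1}(V) = {2, 3, 5} ∉ τ ✗.
  V = {[1=4], [2=3], [5]}: π^{-1}(V) = {1, 2, 3, 4, 5} ∈ τ ✓.
Open sets in the quotient: τ_Q = {{}, {[5]}, {[1=4], [2=3], [5]}} (3 elements).


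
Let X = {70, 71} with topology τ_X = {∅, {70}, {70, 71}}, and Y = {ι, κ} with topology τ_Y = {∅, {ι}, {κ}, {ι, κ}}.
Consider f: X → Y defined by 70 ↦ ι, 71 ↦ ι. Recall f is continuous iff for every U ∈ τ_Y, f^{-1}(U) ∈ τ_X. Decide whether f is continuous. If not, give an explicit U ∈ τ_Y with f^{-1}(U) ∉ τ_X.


f IS continuous.

Compute f^{-1}(U) for each U ∈ τ_Y:
  U = ∅: f^{-1}(U) = ∅ ∈ τ_X ✓.
  U = {ι}: f^{-1}(U) = {70, 71} ∈ τ_X ✓.
  U = {κ}: f^{-1}(U) = ∅ ∈ τ_X ✓.
  U = {ι, κ}: f^{-1}(U) = {70, 71} ∈ τ_X ✓.
Every preimage lies in τ_X, so f IS continuous.


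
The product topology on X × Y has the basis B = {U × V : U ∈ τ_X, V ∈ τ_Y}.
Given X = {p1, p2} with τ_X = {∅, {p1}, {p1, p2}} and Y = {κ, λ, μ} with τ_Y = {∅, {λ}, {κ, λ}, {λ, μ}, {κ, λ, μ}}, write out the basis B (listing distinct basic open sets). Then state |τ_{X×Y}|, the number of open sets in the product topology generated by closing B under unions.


Basis B = {∅ × ∅, {p1} × {λ}, {p1} × {κ, λ}, {p1} × {λ, μ}, {p1, p2} × {λ}, {p1} × {κ, λ, μ}, {p1, p2} × {κ, λ}, {p1, p2} × {λ, μ}, {p1, p2} × {κ, λ, μ}}; |τ_{X×Y}| = 14.

Enumerate products U × V with U ∈ τ_X, V ∈ τ_Y (deduplicated):
  ∅ × ∅ = {} (∅)
  {p1} × {λ} = {(p1,λ)}
  {p1} × {κ, λ} = {(p1,κ), (p1,λ)}
  {p1} × {λ, μ} = {(p1,λ), (p1,μ)}
  {p1, p2} × {λ} = {(p1,λ), (p2,λ)}
  {p1} × {κ, λ, μ} = {(p1,κ), (p1,λ), (p1,μ)}
  {p1, p2} × {κ, λ} = {(p1,κ), (p1,λ), (p2,κ), (p2,λ)}
  {p1, p2} × {λ, μ} = {(p1,λ), (p1,μ), (p2,λ), (p2,μ)}
  {p1, p2} × {κ, λ, μ} = {(p1,κ), (p1,λ), (p1,μ), (p2,κ), (p2,λ), (p2,μ)}
These 9 distinct sets form the basis B.
Close under arbitrary unions to get τ_{X×Y}; counting gives |τ_{X×Y}| = 14.


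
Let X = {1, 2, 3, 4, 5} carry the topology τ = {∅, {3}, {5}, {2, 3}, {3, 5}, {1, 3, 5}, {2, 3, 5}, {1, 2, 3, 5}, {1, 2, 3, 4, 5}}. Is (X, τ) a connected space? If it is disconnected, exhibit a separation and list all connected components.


(X, τ) is connected.

Find clopen sets (U ∈ τ with X ∖ U ∈ τ):
  U = ∅, X ∖ U = {1, 2, 3, 4, 5} — both open, so U is clopen.
  U = {1, 2, 3, 4, 5}, X ∖ U = ∅ — both open, so U is clopen.
Only trivial clopens (∅ and X) exist, so (X, τ) is connected.
Compute connected components by grouping points that agree on all clopens:
  component: {1, 2, 3, 4, 5}


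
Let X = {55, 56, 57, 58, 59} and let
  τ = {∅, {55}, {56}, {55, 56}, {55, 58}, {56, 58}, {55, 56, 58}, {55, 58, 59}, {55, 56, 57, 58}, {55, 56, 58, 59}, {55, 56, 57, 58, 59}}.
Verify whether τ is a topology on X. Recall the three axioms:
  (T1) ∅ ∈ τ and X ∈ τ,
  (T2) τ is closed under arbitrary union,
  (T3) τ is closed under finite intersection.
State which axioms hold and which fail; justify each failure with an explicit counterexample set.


τ is NOT a topology on X.

Axiom (T1): ∅ ∈ τ? Yes; X ∈ τ? Yes.
Axiom (T2/T3): check pairwise unions and intersections of members of τ.
Counterexample for (T3): {55, 58} ∩ {56, 58} = {58} ∉ τ. Therefore τ is NOT a topology.


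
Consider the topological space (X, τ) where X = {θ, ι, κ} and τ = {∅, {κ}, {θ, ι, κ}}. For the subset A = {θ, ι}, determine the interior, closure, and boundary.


int(A) = ∅, cl(A) = {θ, ι}, ∂A = {θ, ι}.

Closed sets in (X, τ) are complements of opens:
  closed(X, τ) = {∅, {θ, ι}, {θ, ι, κ}}.
int(A) = ⋃ {U ∈ τ : U ⊆ A}. Opens contained in A: ∅.
Taking the union of these: int(A) = ∅.
cl(A) = ⋂ {C closed : A ⊆ C}. Closed sets containing A: {θ, ι}, {θ, ι, κ}.
Intersecting these: cl(A) = {θ, ι}.
∂A = cl(A) ∖ int(A) = {θ, ι} ∖ ∅ = {θ, ι}.


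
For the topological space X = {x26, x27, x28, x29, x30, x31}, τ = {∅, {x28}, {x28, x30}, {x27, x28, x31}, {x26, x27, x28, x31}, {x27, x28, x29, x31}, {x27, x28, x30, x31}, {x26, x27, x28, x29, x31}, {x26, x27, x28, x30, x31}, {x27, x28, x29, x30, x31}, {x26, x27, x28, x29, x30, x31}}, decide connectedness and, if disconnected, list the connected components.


(X, τ) is connected.

Find clopen sets (U ∈ τ with X ∖ U ∈ τ):
  U = ∅, X ∖ U = {x26, x27, x28, x29, x30, x31} — both open, so U is clopen.
  U = {x26, x27, x28, x29, x30, x31}, X ∖ U = ∅ — both open, so U is clopen.
Only trivial clopens (∅ and X) exist, so (X, τ) is connected.
Compute connected components by grouping points that agree on all clopens:
  component: {x26, x27, x28, x29, x30, x31}


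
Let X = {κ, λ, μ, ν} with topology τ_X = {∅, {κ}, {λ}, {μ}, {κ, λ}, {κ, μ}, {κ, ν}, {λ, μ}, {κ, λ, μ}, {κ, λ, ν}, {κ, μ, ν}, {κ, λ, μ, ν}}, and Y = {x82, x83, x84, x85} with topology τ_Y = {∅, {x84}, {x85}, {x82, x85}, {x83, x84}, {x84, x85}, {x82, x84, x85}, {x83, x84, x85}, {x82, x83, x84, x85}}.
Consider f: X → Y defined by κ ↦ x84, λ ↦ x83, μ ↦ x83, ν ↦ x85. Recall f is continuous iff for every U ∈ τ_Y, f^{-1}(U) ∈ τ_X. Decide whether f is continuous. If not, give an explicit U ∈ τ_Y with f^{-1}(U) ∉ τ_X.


f is NOT continuous.

Compute f^{-1}(U) for each U ∈ τ_Y:
  U = ∅: f^{-1}(U) = ∅ ∈ τ_X ✓.
  U = {x84}: f^{-1}(U) = {κ} ∈ τ_X ✓.
  U = {x85}: f^{-1}(U) = {ν} ∉ τ_X ✗.
  U = {x82, x85}: f^{-1}(U) = {ν} ∉ τ_X ✗.
  U = {x83, x84}: f^{-1}(U) = {κ, λ, μ} ∈ τ_X ✓.
  U = {x84, x85}: f^{-1}(U) = {κ, ν} ∈ τ_X ✓.
  U = {x82, x84, x85}: f^{-1}(U) = {κ, ν} ∈ τ_X ✓.
  U = {x83, x84, x85}: f^{-1}(U) = {κ, λ, μ, ν} ∈ τ_X ✓.
  U = {x82, x83, x84, x85}: f^{-1}(U) = {κ, λ, μ, ν} ∈ τ_X ✓.
Found U = {x85} with f^{-1}(U) = {ν} not in τ_X. Therefore f is NOT continuous.


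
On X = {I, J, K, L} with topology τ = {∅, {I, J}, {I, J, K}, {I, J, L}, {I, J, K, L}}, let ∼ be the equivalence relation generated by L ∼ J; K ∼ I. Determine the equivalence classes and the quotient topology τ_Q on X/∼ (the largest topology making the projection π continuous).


X/∼ = {[I=K], [J=L]}; |τ_Q| = 2.

Equivalence classes: [I=K], [J=L].
Quotient map π: X → X/∼ sends I ↦ [I=K], J ↦ [J=L], K ↦ [I=K], L ↦ [J=L].
For each subset V ⊆ X/∼, compute π^{-1}(V) ⊆ X and check whether π^{-1}(V) ∈ τ. V is open in τ_Q iff π^{-1}(V) ∈ τ.
  V = {}: π^{-1}(V) = ∅ ∈ τ ✓.
  V = {[I=K]}: π^{-1}(V) = {I, K} ∉ τ ✗.
  V = {[J=L]}: π^{-1}(V) = {J, L} ∉ τ ✗.
  V = {[I=K], [J=L]}: π^{-1}(V) = {I, J, K, L} ∈ τ ✓.
Open sets in the quotient: τ_Q = {{}, {[I=K], [J=L]}} (2 elements).


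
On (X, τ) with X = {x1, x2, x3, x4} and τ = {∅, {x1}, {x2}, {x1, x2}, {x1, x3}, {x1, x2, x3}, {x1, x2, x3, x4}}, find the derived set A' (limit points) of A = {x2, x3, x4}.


A' = {x4}

For each x ∈ X, list the open sets U ∈ τ with x ∈ U, then check whether U ∩ (A ∖ {x}) ≠ ∅ for every such U.
  x = x1: open {x1} ∋ x has {x1} ∩ (A ∖ {x1}) = ∅, so x is NOT a limit point.
  x = x2: open {x2} ∋ x has {x2} ∩ (A ∖ {x2}) = ∅, so x is NOT a limit point.
  x = x3: open {x1, x3} ∋ x has {x1, x3} ∩ (A ∖ {x3}) = ∅, so x is NOT a limit point.
  x = x4: opens ∋ x are {x1, x2, x3, x4}; each meets A ∖ {x4}, so x IS a limit point.
Collecting: A' = {x4}.


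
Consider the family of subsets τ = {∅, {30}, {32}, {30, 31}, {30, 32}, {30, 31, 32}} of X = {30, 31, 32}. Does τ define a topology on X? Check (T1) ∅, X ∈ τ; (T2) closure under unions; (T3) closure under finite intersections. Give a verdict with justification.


τ IS a topology on X.

Axiom (T1): ∅ ∈ τ? Yes; X ∈ τ? Yes.
Axiom (T2/T3): check pairwise unions and intersections of members of τ.
All pairwise intersections and unions checked — each lies in τ. Therefore τ satisfies (T1), (T2), (T3): it IS a topology on X.


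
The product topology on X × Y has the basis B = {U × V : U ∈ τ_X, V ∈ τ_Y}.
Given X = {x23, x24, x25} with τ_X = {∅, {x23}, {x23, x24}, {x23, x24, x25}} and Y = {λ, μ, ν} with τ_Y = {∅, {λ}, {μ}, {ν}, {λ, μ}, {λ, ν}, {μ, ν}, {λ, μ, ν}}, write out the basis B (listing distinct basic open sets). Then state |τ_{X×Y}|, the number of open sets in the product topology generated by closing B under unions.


Basis B = {∅ × ∅, {x23} × {λ}, {x23} × {μ}, {x23} × {ν}, {x23} × {λ, μ}, {x23} × {λ, ν}, {x23, x24} × {λ}, {x23} × {μ, ν}, {x23, x24} × {μ}, {x23, x24} × {ν}, {x23} × {λ, μ, ν}, {x23, x24, x25} × {λ}, {x23, x24, x25} × {μ}, {x23, x24, x25} × {ν}, {x23, x24} × {λ, μ}, {x23, x24} × {λ, ν}, {x23, x24} × {μ, ν}, {x23, x24} × {λ, μ, ν}, {x23, x24, x25} × {λ, μ}, {x23, x24, x25} × {λ, ν}, {x23, x24, x25} × {μ, ν}, {x23, x24, x25} × {λ, μ, ν}}; |τ_{X×Y}| = 64.

Enumerate products U × V with U ∈ τ_X, V ∈ τ_Y (deduplicated):
  ∅ × ∅ = {} (∅)
  {x23} × {λ} = {(x23,λ)}
  {x23} × {μ} = {(x23,μ)}
  {x23} × {ν} = {(x23,ν)}
  {x23} × {λ, μ} = {(x23,λ), (x23,μ)}
  {x23} × {λ, ν} = {(x23,λ), (x23,ν)}
  {x23, x24} × {λ} = {(x23,λ), (x24,λ)}
  {x23} × {μ, ν} = {(x23,μ), (x23,ν)}
  {x23, x24} × {μ} = {(x23,μ), (x24,μ)}
  {x23, x24} × {ν} = {(x23,ν), (x24,ν)}
  {x23} × {λ, μ, ν} = {(x23,λ), (x23,μ), (x23,ν)}
  {x23, x24, x25} × {λ} = {(x23,λ), (x24,λ), (x25,λ)}
  {x23, x24, x25} × {μ} = {(x23,μ), (x24,μ), (x25,μ)}
  {x23, x24, x25} × {ν} = {(x23,ν), (x24,ν), (x25,ν)}
  {x23, x24} × {λ, μ} = {(x23,λ), (x23,μ), (x24,λ), (x24,μ)}
  {x23, x24} × {λ, ν} = {(x23,λ), (x23,ν), (x24,λ), (x24,ν)}
  {x23, x24} × {μ, ν} = {(x23,μ), (x23,ν), (x24,μ), (x24,ν)}
  {x23, x24} × {λ, μ, ν} = {(x23,λ), (x23,μ), (x23,ν), (x24,λ), (x24,μ), (x24,ν)}
  {x23, x24, x25} × {λ, μ} = {(x23,λ), (x23,μ), (x24,λ), (x24,μ), (x25,λ), (x25,μ)}
  {x23, x24, x25} × {λ, ν} = {(x23,λ), (x23,ν), (x24,λ), (x24,ν), (x25,λ), (x25,ν)}
  {x23, x24, x25} × {μ, ν} = {(x23,μ), (x23,ν), (x24,μ), (x24,ν), (x25,μ), (x25,ν)}
  {x23, x24, x25} × {λ, μ, ν} = {(x23,λ), (x23,μ), (x23,ν), (x24,λ), (x24,μ), (x24,ν), (x25,λ), (x25,μ), (x25,ν)}
These 22 distinct sets form the basis B.
Close under arbitrary unions to get τ_{X×Y}; counting gives |τ_{X×Y}| = 64.


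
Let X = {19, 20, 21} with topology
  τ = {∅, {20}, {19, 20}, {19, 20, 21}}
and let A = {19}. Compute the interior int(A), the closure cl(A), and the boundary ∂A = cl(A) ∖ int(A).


int(A) = ∅, cl(A) = {19, 21}, ∂A = {19, 21}.

Closed sets in (X, τ) are complements of opens:
  closed(X, τ) = {∅, {21}, {19, 21}, {19, 20, 21}}.
int(A) = ⋃ {U ∈ τ : U ⊆ A}. Opens contained in A: ∅.
Taking the union of these: int(A) = ∅.
cl(A) = ⋂ {C closed : A ⊆ C}. Closed sets containing A: {19, 21}, {19, 20, 21}.
Intersecting these: cl(A) = {19, 21}.
∂A = cl(A) ∖ int(A) = {19, 21} ∖ ∅ = {19, 21}.


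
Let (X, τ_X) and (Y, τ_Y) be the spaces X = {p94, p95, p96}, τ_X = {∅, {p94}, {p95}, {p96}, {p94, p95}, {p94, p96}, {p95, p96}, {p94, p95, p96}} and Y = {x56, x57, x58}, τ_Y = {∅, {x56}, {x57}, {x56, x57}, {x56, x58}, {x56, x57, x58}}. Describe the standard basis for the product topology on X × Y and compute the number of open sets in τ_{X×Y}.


Basis B = {∅ × ∅, {p94} × {x56}, {p94} × {x57}, {p95} × {x56}, {p95} × {x57}, {p96} × {x56}, {p96} × {x57}, {p94} × {x56, x57}, {p94} × {x56, x58}, {p94, p95} × {x56}, {p94, p96} × {x56}, {p94, p95} × {x57}, {p94, p96} × {x57}, {p95} × {x56, x57}, {p95} × {x56, x58}, {p95, p96} × {x56}, {p95, p96} × {x57}, {p96} × {x56, x57}, {p96} × {x56, x58}, {p94} × {x56, x57, x58}, {p94, p95, p96} × {x56}, {p94, p95, p96} × {x57}, {p95} × {x56, x57, x58}, {p96} × {x56, x57, x58}, {p94, p95} × {x56, x57}, {p94, p96} × {x56, x57}, {p94, p95} × {x56, x58}, {p94, p96} × {x56, x58}, {p95, p96} × {x56, x57}, {p95, p96} × {x56, x58}, {p94, p95} × {x56, x57, x58}, {p94, p96} × {x56, x57, x58}, {p94, p95, p96} × {x56, x57}, {p94, p95, p96} × {x56, x58}, {p95, p96} × {x56, x57, x58}, {p94, p95, p96} × {x56, x57, x58}}; |τ_{X×Y}| = 216.

Enumerate products U × V with U ∈ τ_X, V ∈ τ_Y (deduplicated):
  ∅ × ∅ = {} (∅)
  {p94} × {x56} = {(p94,x56)}
  {p94} × {x57} = {(p94,x57)}
  {p95} × {x56} = {(p95,x56)}
  {p95} × {x57} = {(p95,x57)}
  {p96} × {x56} = {(p96,x56)}
  {p96} × {x57} = {(p96,x57)}
  {p94} × {x56, x57} = {(p94,x56), (p94,x57)}
  {p94} × {x56, x58} = {(p94,x56), (p94,x58)}
  {p94, p95} × {x56} = {(p94,x56), (p95,x56)}
  {p94, p96} × {x56} = {(p94,x56), (p96,x56)}
  {p94, p95} × {x57} = {(p94,x57), (p95,x57)}
  {p94, p96} × {x57} = {(p94,x57), (p96,x57)}
  {p95} × {x56, x57} = {(p95,x56), (p95,x57)}
  {p95} × {x56, x58} = {(p95,x56), (p95,x58)}
  {p95, p96} × {x56} = {(p95,x56), (p96,x56)}
  {p95, p96} × {x57} = {(p95,x57), (p96,x57)}
  {p96} × {x56, x57} = {(p96,x56), (p96,x57)}
  {p96} × {x56, x58} = {(p96,x56), (p96,x58)}
  {p94} × {x56, x57, x58} = {(p94,x56), (p94,x57), (p94,x58)}
  {p94, p95, p96} × {x56} = {(p94,x56), (p95,x56), (p96,x56)}
  {p94, p95, p96} × {x57} = {(p94,x57), (p95,x57), (p96,x57)}
  {p95} × {x56, x57, x58} = {(p95,x56), (p95,x57), (p95,x58)}
  {p96} × {x56, x57, x58} = {(p96,x56), (p96,x57), (p96,x58)}
  {p94, p95} × {x56, x57} = {(p94,x56), (p94,x57), (p95,x56), (p95,x57)}
  {p94, p96} × {x56, x57} = {(p94,x56), (p94,x57), (p96,x56), (p96,x57)}
  {p94, p95} × {x56, x58} = {(p94,x56), (p94,x58), (p95,x56), (p95,x58)}
  {p94, p96} × {x56, x58} = {(p94,x56), (p94,x58), (p96,x56), (p96,x58)}
  {p95, p96} × {x56, x57} = {(p95,x56), (p95,x57), (p96,x56), (p96,x57)}
  {p95, p96} × {x56, x58} = {(p95,x56), (p95,x58), (p96,x56), (p96,x58)}
  {p94, p95} × {x56, x57, x58} = {(p94,x56), (p94,x57), (p94,x58), (p95,x56), (p95,x57), (p95,x58)}
  {p94, p96} × {x56, x57, x58} = {(p94,x56), (p94,x57), (p94,x58), (p96,x56), (p96,x57), (p96,x58)}
  {p94, p95, p96} × {x56, x57} = {(p94,x56), (p94,x57), (p95,x56), (p95,x57), (p96,x56), (p96,x57)}
  {p94, p95, p96} × {x56, x58} = {(p94,x56), (p94,x58), (p95,x56), (p95,x58), (p96,x56), (p96,x58)}
  {p95, p96} × {x56, x57, x58} = {(p95,x56), (p95,x57), (p95,x58), (p96,x56), (p96,x57), (p96,x58)}
  {p94, p95, p96} × {x56, x57, x58} = {(p94,x56), (p94,x57), (p94,x58), (p95,x56), (p95,x57), (p95,x58), (p96,x56), (p96,x57), (p96,x58)}
These 36 distinct sets form the basis B.
Close under arbitrary unions to get τ_{X×Y}; counting gives |τ_{X×Y}| = 216.


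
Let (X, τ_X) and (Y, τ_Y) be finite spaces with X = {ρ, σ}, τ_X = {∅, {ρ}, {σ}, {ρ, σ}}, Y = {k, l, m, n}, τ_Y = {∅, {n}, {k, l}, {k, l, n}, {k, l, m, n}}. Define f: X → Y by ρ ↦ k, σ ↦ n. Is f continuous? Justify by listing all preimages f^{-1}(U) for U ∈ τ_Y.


f IS continuous.

Compute f^{-1}(U) for each U ∈ τ_Y:
  U = ∅: f^{-1}(U) = ∅ ∈ τ_X ✓.
  U = {n}: f^{-1}(U) = {σ} ∈ τ_X ✓.
  U = {k, l}: f^{-1}(U) = {ρ} ∈ τ_X ✓.
  U = {k, l, n}: f^{-1}(U) = {ρ, σ} ∈ τ_X ✓.
  U = {k, l, m, n}: f^{-1}(U) = {ρ, σ} ∈ τ_X ✓.
Every preimage lies in τ_X, so f IS continuous.


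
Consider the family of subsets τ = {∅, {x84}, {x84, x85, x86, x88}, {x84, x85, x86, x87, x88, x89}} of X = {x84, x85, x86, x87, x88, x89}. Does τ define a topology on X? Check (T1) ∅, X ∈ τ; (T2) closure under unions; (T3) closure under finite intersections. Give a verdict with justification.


τ IS a topology on X.

Axiom (T1): ∅ ∈ τ? Yes; X ∈ τ? Yes.
Axiom (T2/T3): check pairwise unions and intersections of members of τ.
All pairwise intersections and unions checked — each lies in τ. Therefore τ satisfies (T1), (T2), (T3): it IS a topology on X.


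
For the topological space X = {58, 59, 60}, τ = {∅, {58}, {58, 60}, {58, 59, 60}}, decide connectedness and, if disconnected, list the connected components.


(X, τ) is connected.

Find clopen sets (U ∈ τ with X ∖ U ∈ τ):
  U = ∅, X ∖ U = {58, 59, 60} — both open, so U is clopen.
  U = {58, 59, 60}, X ∖ U = ∅ — both open, so U is clopen.
Only trivial clopens (∅ and X) exist, so (X, τ) is connected.
Compute connected components by grouping points that agree on all clopens:
  component: {58, 59, 60}


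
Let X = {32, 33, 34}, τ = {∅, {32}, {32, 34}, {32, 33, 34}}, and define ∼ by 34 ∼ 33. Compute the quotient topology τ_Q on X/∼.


X/∼ = {[32], [33=34]}; |τ_Q| = 3.

Equivalence classes: [32], [33=34].
Quotient map π: X → X/∼ sends 32 ↦ [32], 33 ↦ [33=34], 34 ↦ [33=34].
For each subset V ⊆ X/∼, compute π^{-1}(V) ⊆ X and check whether π^{-1}(V) ∈ τ. V is open in τ_Q iff π^{-1}(V) ∈ τ.
  V = {}: π^{-1}(V) = ∅ ∈ τ ✓.
  V = {[32]}: π^{-1}(V) = {32} ∈ τ ✓.
  V = {[33=34]}: π^{-1}(V) = {33, 34} ∉ τ ✗.
  V = {[32], [33=34]}: π^{-1}(V) = {32, 33, 34} ∈ τ ✓.
Open sets in the quotient: τ_Q = {{}, {[32]}, {[32], [33=34]}} (3 elements).


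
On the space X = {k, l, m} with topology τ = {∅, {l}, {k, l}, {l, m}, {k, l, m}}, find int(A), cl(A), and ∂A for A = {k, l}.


int(A) = {k, l}, cl(A) = {k, l, m}, ∂A = {m}.

Closed sets in (X, τ) are complements of opens:
  closed(X, τ) = {∅, {k}, {m}, {k, m}, {k, l, m}}.
int(A) = ⋃ {U ∈ τ : U ⊆ A}. Opens contained in A: ∅, {l}, {k, l}.
Taking the union of these: int(A) = {k, l}.
cl(A) = ⋂ {C closed : A ⊆ C}. Closed sets containing A: {k, l, m}.
Intersecting these: cl(A) = {k, l, m}.
∂A = cl(A) ∖ int(A) = {k, l, m} ∖ {k, l} = {m}.


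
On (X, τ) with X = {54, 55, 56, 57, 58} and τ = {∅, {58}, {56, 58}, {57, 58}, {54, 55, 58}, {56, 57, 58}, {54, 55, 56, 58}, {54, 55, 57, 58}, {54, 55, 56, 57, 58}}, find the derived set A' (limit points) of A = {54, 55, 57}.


A' = {54, 55}

For each x ∈ X, list the open sets U ∈ τ with x ∈ U, then check whether U ∩ (A ∖ {x}) ≠ ∅ for every such U.
  x = 54: opens ∋ x are {54, 55, 58}, {54, 55, 56, 58}, {54, 55, 57, 58}, {54, 55, 56, 57, 58}; each meets A ∖ {54}, so x IS a limit point.
  x = 55: opens ∋ x are {54, 55, 58}, {54, 55, 56, 58}, {54, 55, 57, 58}, {54, 55, 56, 57, 58}; each meets A ∖ {55}, so x IS a limit point.
  x = 56: open {56, 58} ∋ x has {56, 58} ∩ (A ∖ {56}) = ∅, so x is NOT a limit point.
  x = 57: open {57, 58} ∋ x has {57, 58} ∩ (A ∖ {57}) = ∅, so x is NOT a limit point.
  x = 58: open {58} ∋ x has {58} ∩ (A ∖ {58}) = ∅, so x is NOT a limit point.
Collecting: A' = {54, 55}.


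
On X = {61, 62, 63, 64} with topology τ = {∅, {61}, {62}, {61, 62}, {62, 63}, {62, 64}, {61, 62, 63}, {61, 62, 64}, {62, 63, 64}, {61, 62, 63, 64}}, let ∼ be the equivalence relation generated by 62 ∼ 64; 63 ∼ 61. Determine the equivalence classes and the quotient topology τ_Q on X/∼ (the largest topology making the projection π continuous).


X/∼ = {[61=63], [62=64]}; |τ_Q| = 3.

Equivalence classes: [61=63], [62=64].
Quotient map π: X → X/∼ sends 61 ↦ [61=63], 62 ↦ [62=64], 63 ↦ [61=63], 64 ↦ [62=64].
For each subset V ⊆ X/∼, compute π^{-1}(V) ⊆ X and check whether π^{-1}(V) ∈ τ. V is open in τ_Q iff π^{-1}(V) ∈ τ.
  V = {}: π^{-1}(V) = ∅ ∈ τ ✓.
  V = {[61=63]}: π^{-1}(V) = {61, 63} ∉ τ ✗.
  V = {[62=64]}: π^{-1}(V) = {62, 64} ∈ τ ✓.
  V = {[61=63], [62=64]}: π^{-1}(V) = {61, 62, 63, 64} ∈ τ ✓.
Open sets in the quotient: τ_Q = {{}, {[62=64]}, {[61=63], [62=64]}} (3 elements).


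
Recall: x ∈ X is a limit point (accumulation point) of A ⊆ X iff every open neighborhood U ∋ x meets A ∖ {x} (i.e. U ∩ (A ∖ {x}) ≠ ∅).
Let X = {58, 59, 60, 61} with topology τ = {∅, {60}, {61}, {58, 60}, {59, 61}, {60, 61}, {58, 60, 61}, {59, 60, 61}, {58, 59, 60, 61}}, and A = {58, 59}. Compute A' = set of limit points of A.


A' = ∅

For each x ∈ X, list the open sets U ∈ τ with x ∈ U, then check whether U ∩ (A ∖ {x}) ≠ ∅ for every such U.
  x = 58: open {58, 60} ∋ x has {58, 60} ∩ (A ∖ {58}) = ∅, so x is NOT a limit point.
  x = 59: open {59, 61} ∋ x has {59, 61} ∩ (A ∖ {59}) = ∅, so x is NOT a limit point.
  x = 60: open {60} ∋ x has {60} ∩ (A ∖ {60}) = ∅, so x is NOT a limit point.
  x = 61: open {61} ∋ x has {61} ∩ (A ∖ {61}) = ∅, so x is NOT a limit point.
Collecting: A' = ∅.


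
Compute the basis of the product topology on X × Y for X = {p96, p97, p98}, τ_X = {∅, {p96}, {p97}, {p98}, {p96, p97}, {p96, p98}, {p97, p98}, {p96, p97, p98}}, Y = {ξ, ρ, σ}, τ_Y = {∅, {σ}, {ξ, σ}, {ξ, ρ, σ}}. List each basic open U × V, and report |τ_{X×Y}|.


Basis B = {∅ × ∅, {p96} × {σ}, {p97} × {σ}, {p98} × {σ}, {p96} × {ξ, σ}, {p96, p97} × {σ}, {p96, p98} × {σ}, {p97} × {ξ, σ}, {p97, p98} × {σ}, {p98} × {ξ, σ}, {p96} × {ξ, ρ, σ}, {p96, p97, p98} × {σ}, {p97} × {ξ, ρ, σ}, {p98} × {ξ, ρ, σ}, {p96, p97} × {ξ, σ}, {p96, p98} × {ξ, σ}, {p97, p98} × {ξ, σ}, {p96, p97} × {ξ, ρ, σ}, {p96, p98} × {ξ, ρ, σ}, {p96, p97, p98} × {ξ, σ}, {p97, p98} × {ξ, ρ, σ}, {p96, p97, p98} × {ξ, ρ, σ}}; |τ_{X×Y}| = 64.

Enumerate products U × V with U ∈ τ_X, V ∈ τ_Y (deduplicated):
  ∅ × ∅ = {} (∅)
  {p96} × {σ} = {(p96,σ)}
  {p97} × {σ} = {(p97,σ)}
  {p98} × {σ} = {(p98,σ)}
  {p96} × {ξ, σ} = {(p96,ξ), (p96,σ)}
  {p96, p97} × {σ} = {(p96,σ), (p97,σ)}
  {p96, p98} × {σ} = {(p96,σ), (p98,σ)}
  {p97} × {ξ, σ} = {(p97,ξ), (p97,σ)}
  {p97, p98} × {σ} = {(p97,σ), (p98,σ)}
  {p98} × {ξ, σ} = {(p98,ξ), (p98,σ)}
  {p96} × {ξ, ρ, σ} = {(p96,ξ), (p96,ρ), (p96,σ)}
  {p96, p97, p98} × {σ} = {(p96,σ), (p97,σ), (p98,σ)}
  {p97} × {ξ, ρ, σ} = {(p97,ξ), (p97,ρ), (p97,σ)}
  {p98} × {ξ, ρ, σ} = {(p98,ξ), (p98,ρ), (p98,σ)}
  {p96, p97} × {ξ, σ} = {(p96,ξ), (p96,σ), (p97,ξ), (p97,σ)}
  {p96, p98} × {ξ, σ} = {(p96,ξ), (p96,σ), (p98,ξ), (p98,σ)}
  {p97, p98} × {ξ, σ} = {(p97,ξ), (p97,σ), (p98,ξ), (p98,σ)}
  {p96, p97} × {ξ, ρ, σ} = {(p96,ξ), (p96,ρ), (p96,σ), (p97,ξ), (p97,ρ), (p97,σ)}
  {p96, p98} × {ξ, ρ, σ} = {(p96,ξ), (p96,ρ), (p96,σ), (p98,ξ), (p98,ρ), (p98,σ)}
  {p96, p97, p98} × {ξ, σ} = {(p96,ξ), (p96,σ), (p97,ξ), (p97,σ), (p98,ξ), (p98,σ)}
  {p97, p98} × {ξ, ρ, σ} = {(p97,ξ), (p97,ρ), (p97,σ), (p98,ξ), (p98,ρ), (p98,σ)}
  {p96, p97, p98} × {ξ, ρ, σ} = {(p96,ξ), (p96,ρ), (p96,σ), (p97,ξ), (p97,ρ), (p97,σ), (p98,ξ), (p98,ρ), (p98,σ)}
These 22 distinct sets form the basis B.
Close under arbitrary unions to get τ_{X×Y}; counting gives |τ_{X×Y}| = 64.


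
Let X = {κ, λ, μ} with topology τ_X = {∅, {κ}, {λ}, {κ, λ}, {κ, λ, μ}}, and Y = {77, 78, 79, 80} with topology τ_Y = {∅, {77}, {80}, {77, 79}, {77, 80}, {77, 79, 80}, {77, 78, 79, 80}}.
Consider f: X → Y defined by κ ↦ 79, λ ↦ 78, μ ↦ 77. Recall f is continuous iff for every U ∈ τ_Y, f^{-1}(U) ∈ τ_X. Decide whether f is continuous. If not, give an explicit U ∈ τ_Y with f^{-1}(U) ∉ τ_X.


f is NOT continuous.

Compute f^{-1}(U) for each U ∈ τ_Y:
  U = ∅: f^{-1}(U) = ∅ ∈ τ_X ✓.
  U = {77}: f^{-1}(U) = {μ} ∉ τ_X ✗.
  U = {80}: f^{-1}(U) = ∅ ∈ τ_X ✓.
  U = {77, 79}: f^{-1}(U) = {κ, μ} ∉ τ_X ✗.
  U = {77, 80}: f^{-1}(U) = {μ} ∉ τ_X ✗.
  U = {77, 79, 80}: f^{-1}(U) = {κ, μ} ∉ τ_X ✗.
  U = {77, 78, 79, 80}: f^{-1}(U) = {κ, λ, μ} ∈ τ_X ✓.
Found U = {77} with f^{-1}(U) = {μ} not in τ_X. Therefore f is NOT continuous.


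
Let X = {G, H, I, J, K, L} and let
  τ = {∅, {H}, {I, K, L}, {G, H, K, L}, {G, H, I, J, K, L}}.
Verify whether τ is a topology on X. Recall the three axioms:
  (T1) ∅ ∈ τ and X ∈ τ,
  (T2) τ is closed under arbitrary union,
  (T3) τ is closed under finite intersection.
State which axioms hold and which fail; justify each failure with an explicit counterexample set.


τ is NOT a topology on X.

Axiom (T1): ∅ ∈ τ? Yes; X ∈ τ? Yes.
Axiom (T2/T3): check pairwise unions and intersections of members of τ.
Counterexample for (T2): {H} ∪ {I, K, L} = {H, I, K, L} ∉ τ. Therefore τ is NOT a topology.


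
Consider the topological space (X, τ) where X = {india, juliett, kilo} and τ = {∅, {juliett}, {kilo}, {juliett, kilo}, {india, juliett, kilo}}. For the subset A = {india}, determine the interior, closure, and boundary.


int(A) = ∅, cl(A) = {india}, ∂A = {india}.

Closed sets in (X, τ) are complements of opens:
  closed(X, τ) = {∅, {india}, {india, juliett}, {india, kilo}, {india, juliett, kilo}}.
int(A) = ⋃ {U ∈ τ : U ⊆ A}. Opens contained in A: ∅.
Taking the union of these: int(A) = ∅.
cl(A) = ⋂ {C closed : A ⊆ C}. Closed sets containing A: {india}, {india, juliett}, {india, kilo}, {india, juliett, kilo}.
Intersecting these: cl(A) = {india}.
∂A = cl(A) ∖ int(A) = {india} ∖ ∅ = {india}.


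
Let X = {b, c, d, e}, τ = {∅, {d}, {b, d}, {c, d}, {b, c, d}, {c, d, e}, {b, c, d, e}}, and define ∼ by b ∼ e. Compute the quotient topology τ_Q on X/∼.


X/∼ = {[b=e], [c], [d]}; |τ_Q| = 4.

Equivalence classes: [b=e], [c], [d].
Quotient map π: X → X/∼ sends b ↦ [b=e], c ↦ [c], d ↦ [d], e ↦ [b=e].
For each subset V ⊆ X/∼, compute π^{-1}(V) ⊆ X and check whether π^{-1}(V) ∈ τ. V is open in τ_Q iff π^{-1}(V) ∈ τ.
  V = {}: π^{-1}(V) = ∅ ∈ τ ✓.
  V = {[b=e]}: π^{-1}(V) = {b, e} ∉ τ ✗.
  V = {[c]}: π^{-1}(V) = {c} ∉ τ ✗.
  V = {[b=e], [c]}: π^{-1}(V) = {b, c, e} ∉ τ ✗.
  V = {[d]}: π^{-1}(V) = {d} ∈ τ ✓.
  V = {[b=e], [d]}: π^{-1}(V) = {b, d, e} ∉ τ ✗.
  V = {[c], [d]}: π^{-1}(V) = {c, d} ∈ τ ✓.
  V = {[b=e], [c], [d]}: π^{-1}(V) = {b, c, d, e} ∈ τ ✓.
Open sets in the quotient: τ_Q = {{}, {[d]}, {[c], [d]}, {[b=e], [c], [d]}} (4 elements).


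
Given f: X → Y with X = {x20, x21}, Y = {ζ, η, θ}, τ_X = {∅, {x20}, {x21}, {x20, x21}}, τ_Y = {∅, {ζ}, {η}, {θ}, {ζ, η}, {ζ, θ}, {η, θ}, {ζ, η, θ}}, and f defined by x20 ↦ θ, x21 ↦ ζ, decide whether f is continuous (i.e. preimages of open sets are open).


f IS continuous.

Compute f^{-1}(U) for each U ∈ τ_Y:
  U = ∅: f^{-1}(U) = ∅ ∈ τ_X ✓.
  U = {ζ}: f^{-1}(U) = {x21} ∈ τ_X ✓.
  U = {η}: f^{-1}(U) = ∅ ∈ τ_X ✓.
  U = {θ}: f^{-1}(U) = {x20} ∈ τ_X ✓.
  U = {ζ, η}: f^{-1}(U) = {x21} ∈ τ_X ✓.
  U = {ζ, θ}: f^{-1}(U) = {x20, x21} ∈ τ_X ✓.
  U = {η, θ}: f^{-1}(U) = {x20} ∈ τ_X ✓.
  U = {ζ, η, θ}: f^{-1}(U) = {x20, x21} ∈ τ_X ✓.
Every preimage lies in τ_X, so f IS continuous.


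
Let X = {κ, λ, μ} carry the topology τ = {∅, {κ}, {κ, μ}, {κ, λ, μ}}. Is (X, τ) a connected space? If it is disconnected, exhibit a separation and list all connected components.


(X, τ) is connected.

Find clopen sets (U ∈ τ with X ∖ U ∈ τ):
  U = ∅, X ∖ U = {κ, λ, μ} — both open, so U is clopen.
  U = {κ, λ, μ}, X ∖ U = ∅ — both open, so U is clopen.
Only trivial clopens (∅ and X) exist, so (X, τ) is connected.
Compute connected components by grouping points that agree on all clopens:
  component: {κ, λ, μ}


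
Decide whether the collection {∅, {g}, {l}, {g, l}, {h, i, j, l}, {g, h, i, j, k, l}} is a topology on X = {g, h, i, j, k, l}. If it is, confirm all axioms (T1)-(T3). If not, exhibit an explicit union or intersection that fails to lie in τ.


τ is NOT a topology on X.

Axiom (T1): ∅ ∈ τ? Yes; X ∈ τ? Yes.
Axiom (T2/T3): check pairwise unions and intersections of members of τ.
Counterexample for (T2): {g} ∪ {h, i, j, l} = {g, h, i, j, l} ∉ τ. Therefore τ is NOT a topology.


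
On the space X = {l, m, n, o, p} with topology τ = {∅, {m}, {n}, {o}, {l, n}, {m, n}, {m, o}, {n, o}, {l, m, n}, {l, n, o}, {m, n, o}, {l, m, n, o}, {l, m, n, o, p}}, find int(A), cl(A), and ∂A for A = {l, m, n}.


int(A) = {l, m, n}, cl(A) = {l, m, n, p}, ∂A = {p}.

Closed sets in (X, τ) are complements of opens:
  closed(X, τ) = {∅, {p}, {l, p}, {m, p}, {o, p}, {l, m, p}, {l, n, p}, {l, o, p}, {m, o, p}, {l, m, n, p}, {l, m, o, p}, {l, n, o, p}, {l, m, n, o, p}}.
int(A) = ⋃ {U ∈ τ : U ⊆ A}. Opens contained in A: ∅, {m}, {n}, {l, n}, {m, n}, {l, m, n}.
Taking the union of these: int(A) = {l, m, n}.
cl(A) = ⋂ {C closed : A ⊆ C}. Closed sets containing A: {l, m, n, p}, {l, m, n, o, p}.
Intersecting these: cl(A) = {l, m, n, p}.
∂A = cl(A) ∖ int(A) = {l, m, n, p} ∖ {l, m, n} = {p}.


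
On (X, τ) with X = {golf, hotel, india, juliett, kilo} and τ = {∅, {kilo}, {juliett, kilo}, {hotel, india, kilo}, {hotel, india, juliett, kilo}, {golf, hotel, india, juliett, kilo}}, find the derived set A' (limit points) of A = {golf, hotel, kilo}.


A' = {golf, hotel, india, juliett}

For each x ∈ X, list the open sets U ∈ τ with x ∈ U, then check whether U ∩ (A ∖ {x}) ≠ ∅ for every such U.
  x = golf: opens ∋ x are {golf, hotel, india, juliett, kilo}; each meets A ∖ {golf}, so x IS a limit point.
  x = hotel: opens ∋ x are {hotel, india, kilo}, {hotel, india, juliett, kilo}, {golf, hotel, india, juliett, kilo}; each meets A ∖ {hotel}, so x IS a limit point.
  x = india: opens ∋ x are {hotel, india, kilo}, {hotel, india, juliett, kilo}, {golf, hotel, india, juliett, kilo}; each meets A ∖ {india}, so x IS a limit point.
  x = juliett: opens ∋ x are {juliett, kilo}, {hotel, india, juliett, kilo}, {golf, hotel, india, juliett, kilo}; each meets A ∖ {juliett}, so x IS a limit point.
  x = kilo: open {kilo} ∋ x has {kilo} ∩ (A ∖ {kilo}) = ∅, so x is NOT a limit point.
Collecting: A' = {golf, hotel, india, juliett}.


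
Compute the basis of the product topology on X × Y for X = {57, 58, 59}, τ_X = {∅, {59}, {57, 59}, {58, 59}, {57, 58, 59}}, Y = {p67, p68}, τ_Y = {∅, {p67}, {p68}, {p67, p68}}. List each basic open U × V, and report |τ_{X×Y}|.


Basis B = {∅ × ∅, {59} × {p67}, {59} × {p68}, {57, 59} × {p67}, {57, 59} × {p68}, {58, 59} × {p67}, {58, 59} × {p68}, {59} × {p67, p68}, {57, 58, 59} × {p67}, {57, 58, 59} × {p68}, {57, 59} × {p67, p68}, {58, 59} × {p67, p68}, {57, 58, 59} × {p67, p68}}; |τ_{X×Y}| = 25.

Enumerate products U × V with U ∈ τ_X, V ∈ τ_Y (deduplicated):
  ∅ × ∅ = {} (∅)
  {59} × {p67} = {(59,p67)}
  {59} × {p68} = {(59,p68)}
  {57, 59} × {p67} = {(57,p67), (59,p67)}
  {57, 59} × {p68} = {(57,p68), (59,p68)}
  {58, 59} × {p67} = {(58,p67), (59,p67)}
  {58, 59} × {p68} = {(58,p68), (59,p68)}
  {59} × {p67, p68} = {(59,p67), (59,p68)}
  {57, 58, 59} × {p67} = {(57,p67), (58,p67), (59,p67)}
  {57, 58, 59} × {p68} = {(57,p68), (58,p68), (59,p68)}
  {57, 59} × {p67, p68} = {(57,p67), (57,p68), (59,p67), (59,p68)}
  {58, 59} × {p67, p68} = {(58,p67), (58,p68), (59,p67), (59,p68)}
  {57, 58, 59} × {p67, p68} = {(57,p67), (57,p68), (58,p67), (58,p68), (59,p67), (59,p68)}
These 13 distinct sets form the basis B.
Close under arbitrary unions to get τ_{X×Y}; counting gives |τ_{X×Y}| = 25.


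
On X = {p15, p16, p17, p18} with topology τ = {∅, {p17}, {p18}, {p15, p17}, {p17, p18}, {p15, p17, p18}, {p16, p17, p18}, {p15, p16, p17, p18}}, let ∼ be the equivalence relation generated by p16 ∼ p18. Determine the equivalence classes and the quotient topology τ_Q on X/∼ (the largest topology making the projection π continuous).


X/∼ = {[p15], [p16=p18], [p17]}; |τ_Q| = 5.

Equivalence classes: [p15], [p16=p18], [p17].
Quotient map π: X → X/∼ sends p15 ↦ [p15], p16 ↦ [p16=p18], p17 ↦ [p17], p18 ↦ [p16=p18].
For each subset V ⊆ X/∼, compute π^{-1}(V) ⊆ X and check whether π^{-1}(V) ∈ τ. V is open in τ_Q iff π^{-1}(V) ∈ τ.
  V = {}: π^{-1}(V) = ∅ ∈ τ ✓.
  V = {[p15]}: π^{-1}(V) = {p15} ∉ τ ✗.
  V = {[p16=p18]}: π^{-1}(V) = {p16, p18} ∉ τ ✗.
  V = {[p15], [p16=p18]}: π^{-1}(V) = {p15, p16, p18} ∉ τ ✗.
  V = {[p17]}: π^{-1}(V) = {p17} ∈ τ ✓.
  V = {[p15], [p17]}: π^{-1}(V) = {p15, p17} ∈ τ ✓.
  V = {[p16=p18], [p17]}: π^{-1}(V) = {p16, p17, p18} ∈ τ ✓.
  V = {[p15], [p16=p18], [p17]}: π^{-1}(V) = {p15, p16, p17, p18} ∈ τ ✓.
Open sets in the quotient: τ_Q = {{}, {[p17]}, {[p15], [p17]}, {[p16=p18], [p17]}, {[p15], [p16=p18], [p17]}} (5 elements).


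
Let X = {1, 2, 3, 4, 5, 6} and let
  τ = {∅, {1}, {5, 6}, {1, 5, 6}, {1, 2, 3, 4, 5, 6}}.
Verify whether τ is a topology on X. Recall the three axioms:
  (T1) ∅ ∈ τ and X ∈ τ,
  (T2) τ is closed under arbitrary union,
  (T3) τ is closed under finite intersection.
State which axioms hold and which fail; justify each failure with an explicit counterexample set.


τ IS a topology on X.

Axiom (T1): ∅ ∈ τ? Yes; X ∈ τ? Yes.
Axiom (T2/T3): check pairwise unions and intersections of members of τ.
All pairwise intersections and unions checked — each lies in τ. Therefore τ satisfies (T1), (T2), (T3): it IS a topology on X.


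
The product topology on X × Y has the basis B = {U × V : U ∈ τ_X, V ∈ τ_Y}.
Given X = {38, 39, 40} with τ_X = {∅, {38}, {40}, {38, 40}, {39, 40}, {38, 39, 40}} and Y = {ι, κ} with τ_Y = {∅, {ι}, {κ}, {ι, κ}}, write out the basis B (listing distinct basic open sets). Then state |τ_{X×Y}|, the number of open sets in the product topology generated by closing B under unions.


Basis B = {∅ × ∅, {38} × {ι}, {38} × {κ}, {40} × {ι}, {40} × {κ}, {38} × {ι, κ}, {38, 40} × {ι}, {38, 40} × {κ}, {39, 40} × {ι}, {39, 40} × {κ}, {40} × {ι, κ}, {38, 39, 40} × {ι}, {38, 39, 40} × {κ}, {38, 40} × {ι, κ}, {39, 40} × {ι, κ}, {38, 39, 40} × {ι, κ}}; |τ_{X×Y}| = 36.

Enumerate products U × V with U ∈ τ_X, V ∈ τ_Y (deduplicated):
  ∅ × ∅ = {} (∅)
  {38} × {ι} = {(38,ι)}
  {38} × {κ} = {(38,κ)}
  {40} × {ι} = {(40,ι)}
  {40} × {κ} = {(40,κ)}
  {38} × {ι, κ} = {(38,ι), (38,κ)}
  {38, 40} × {ι} = {(38,ι), (40,ι)}
  {38, 40} × {κ} = {(38,κ), (40,κ)}
  {39, 40} × {ι} = {(39,ι), (40,ι)}
  {39, 40} × {κ} = {(39,κ), (40,κ)}
  {40} × {ι, κ} = {(40,ι), (40,κ)}
  {38, 39, 40} × {ι} = {(38,ι), (39,ι), (40,ι)}
  {38, 39, 40} × {κ} = {(38,κ), (39,κ), (40,κ)}
  {38, 40} × {ι, κ} = {(38,ι), (38,κ), (40,ι), (40,κ)}
  {39, 40} × {ι, κ} = {(39,ι), (39,κ), (40,ι), (40,κ)}
  {38, 39, 40} × {ι, κ} = {(38,ι), (38,κ), (39,ι), (39,κ), (40,ι), (40,κ)}
These 16 distinct sets form the basis B.
Close under arbitrary unions to get τ_{X×Y}; counting gives |τ_{X×Y}| = 36.


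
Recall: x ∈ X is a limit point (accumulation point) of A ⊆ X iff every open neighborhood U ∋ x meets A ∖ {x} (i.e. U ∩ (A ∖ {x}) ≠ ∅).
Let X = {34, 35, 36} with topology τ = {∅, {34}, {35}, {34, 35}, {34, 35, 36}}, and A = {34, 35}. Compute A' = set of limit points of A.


A' = {36}

For each x ∈ X, list the open sets U ∈ τ with x ∈ U, then check whether U ∩ (A ∖ {x}) ≠ ∅ for every such U.
  x = 34: open {34} ∋ x has {34} ∩ (A ∖ {34}) = ∅, so x is NOT a limit point.
  x = 35: open {35} ∋ x has {35} ∩ (A ∖ {35}) = ∅, so x is NOT a limit point.
  x = 36: opens ∋ x are {34, 35, 36}; each meets A ∖ {36}, so x IS a limit point.
Collecting: A' = {36}.


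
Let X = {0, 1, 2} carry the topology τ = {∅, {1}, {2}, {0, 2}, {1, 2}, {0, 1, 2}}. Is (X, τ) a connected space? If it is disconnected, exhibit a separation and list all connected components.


(X, τ) is disconnected; components = [{1}, {0, 2}].

Find clopen sets (U ∈ τ with X ∖ U ∈ τ):
  U = ∅, X ∖ U = {0, 1, 2} — both open, so U is clopen.
  U = {1}, X ∖ U = {0, 2} — both open, so U is clopen.
  U = {0, 2}, X ∖ U = {1} — both open, so U is clopen.
  U = {0, 1, 2}, X ∖ U = ∅ — both open, so U is clopen.
Nontrivial clopen(s) exist: e.g. {0, 2}. So (X, τ) is disconnected.
Compute connected components by grouping points that agree on all clopens:
  component: {1}
  component: {0, 2}


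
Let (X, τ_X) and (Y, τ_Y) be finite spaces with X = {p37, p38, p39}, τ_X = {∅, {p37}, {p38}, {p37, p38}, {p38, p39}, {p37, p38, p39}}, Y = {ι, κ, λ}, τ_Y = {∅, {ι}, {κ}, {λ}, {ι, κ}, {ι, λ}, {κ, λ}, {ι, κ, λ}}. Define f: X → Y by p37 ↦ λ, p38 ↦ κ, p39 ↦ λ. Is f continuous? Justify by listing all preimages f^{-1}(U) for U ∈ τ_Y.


f is NOT continuous.

Compute f^{-1}(U) for each U ∈ τ_Y:
  U = ∅: f^{-1}(U) = ∅ ∈ τ_X ✓.
  U = {ι}: f^{-1}(U) = ∅ ∈ τ_X ✓.
  U = {κ}: f^{-1}(U) = {p38} ∈ τ_X ✓.
  U = {λ}: f^{-1}(U) = {p37, p39} ∉ τ_X ✗.
  U = {ι, κ}: f^{-1}(U) = {p38} ∈ τ_X ✓.
  U = {ι, λ}: f^{-1}(U) = {p37, p39} ∉ τ_X ✗.
  U = {κ, λ}: f^{-1}(U) = {p37, p38, p39} ∈ τ_X ✓.
  U = {ι, κ, λ}: f^{-1}(U) = {p37, p38, p39} ∈ τ_X ✓.
Found U = {λ} with f^{-1}(U) = {p37, p39} not in τ_X. Therefore f is NOT continuous.


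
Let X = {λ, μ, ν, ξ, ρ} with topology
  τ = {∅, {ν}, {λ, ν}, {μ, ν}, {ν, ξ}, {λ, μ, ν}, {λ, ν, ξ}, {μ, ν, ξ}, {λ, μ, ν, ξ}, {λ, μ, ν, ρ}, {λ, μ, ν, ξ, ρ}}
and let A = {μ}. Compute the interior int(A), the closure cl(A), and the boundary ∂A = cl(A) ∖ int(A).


int(A) = ∅, cl(A) = {μ, ρ}, ∂A = {μ, ρ}.

Closed sets in (X, τ) are complements of opens:
  closed(X, τ) = {∅, {ξ}, {ρ}, {λ, ρ}, {μ, ρ}, {ξ, ρ}, {λ, μ, ρ}, {λ, ξ, ρ}, {μ, ξ, ρ}, {λ, μ, ξ, ρ}, {λ, μ, ν, ξ, ρ}}.
int(A) = ⋃ {U ∈ τ : U ⊆ A}. Opens contained in A: ∅.
Taking the union of these: int(A) = ∅.
cl(A) = ⋂ {C closed : A ⊆ C}. Closed sets containing A: {μ, ρ}, {λ, μ, ρ}, {μ, ξ, ρ}, {λ, μ, ξ, ρ}, {λ, μ, ν, ξ, ρ}.
Intersecting these: cl(A) = {μ, ρ}.
∂A = cl(A) ∖ int(A) = {μ, ρ} ∖ ∅ = {μ, ρ}.
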